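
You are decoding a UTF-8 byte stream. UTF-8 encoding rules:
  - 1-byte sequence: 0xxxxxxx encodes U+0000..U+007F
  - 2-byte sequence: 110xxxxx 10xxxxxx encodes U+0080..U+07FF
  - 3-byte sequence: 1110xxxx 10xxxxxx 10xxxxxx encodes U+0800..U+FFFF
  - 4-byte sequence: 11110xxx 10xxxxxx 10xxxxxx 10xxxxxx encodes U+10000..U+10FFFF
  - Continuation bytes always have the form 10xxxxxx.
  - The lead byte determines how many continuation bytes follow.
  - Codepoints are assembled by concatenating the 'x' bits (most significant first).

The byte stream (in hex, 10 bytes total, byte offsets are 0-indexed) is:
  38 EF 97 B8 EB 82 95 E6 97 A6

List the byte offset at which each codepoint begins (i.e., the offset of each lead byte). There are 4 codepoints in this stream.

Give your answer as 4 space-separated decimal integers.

Byte[0]=38: 1-byte ASCII. cp=U+0038
Byte[1]=EF: 3-byte lead, need 2 cont bytes. acc=0xF
Byte[2]=97: continuation. acc=(acc<<6)|0x17=0x3D7
Byte[3]=B8: continuation. acc=(acc<<6)|0x38=0xF5F8
Completed: cp=U+F5F8 (starts at byte 1)
Byte[4]=EB: 3-byte lead, need 2 cont bytes. acc=0xB
Byte[5]=82: continuation. acc=(acc<<6)|0x02=0x2C2
Byte[6]=95: continuation. acc=(acc<<6)|0x15=0xB095
Completed: cp=U+B095 (starts at byte 4)
Byte[7]=E6: 3-byte lead, need 2 cont bytes. acc=0x6
Byte[8]=97: continuation. acc=(acc<<6)|0x17=0x197
Byte[9]=A6: continuation. acc=(acc<<6)|0x26=0x65E6
Completed: cp=U+65E6 (starts at byte 7)

Answer: 0 1 4 7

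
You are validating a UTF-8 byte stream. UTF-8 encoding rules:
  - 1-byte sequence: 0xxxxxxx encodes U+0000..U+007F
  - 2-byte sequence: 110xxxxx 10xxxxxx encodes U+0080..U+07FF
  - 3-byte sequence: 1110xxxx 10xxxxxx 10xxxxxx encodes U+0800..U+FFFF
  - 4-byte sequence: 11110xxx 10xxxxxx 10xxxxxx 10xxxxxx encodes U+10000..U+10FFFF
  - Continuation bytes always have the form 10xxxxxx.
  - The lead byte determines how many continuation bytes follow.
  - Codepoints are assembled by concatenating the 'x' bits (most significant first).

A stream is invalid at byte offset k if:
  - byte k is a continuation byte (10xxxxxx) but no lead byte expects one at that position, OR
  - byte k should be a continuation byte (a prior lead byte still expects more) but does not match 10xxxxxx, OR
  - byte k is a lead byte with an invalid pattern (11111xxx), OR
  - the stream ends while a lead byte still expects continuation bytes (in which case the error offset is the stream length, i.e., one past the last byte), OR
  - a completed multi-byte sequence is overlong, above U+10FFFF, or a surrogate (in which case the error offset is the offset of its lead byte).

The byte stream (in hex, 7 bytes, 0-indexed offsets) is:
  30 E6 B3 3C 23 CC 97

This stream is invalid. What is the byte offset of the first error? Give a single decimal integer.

Answer: 3

Derivation:
Byte[0]=30: 1-byte ASCII. cp=U+0030
Byte[1]=E6: 3-byte lead, need 2 cont bytes. acc=0x6
Byte[2]=B3: continuation. acc=(acc<<6)|0x33=0x1B3
Byte[3]=3C: expected 10xxxxxx continuation. INVALID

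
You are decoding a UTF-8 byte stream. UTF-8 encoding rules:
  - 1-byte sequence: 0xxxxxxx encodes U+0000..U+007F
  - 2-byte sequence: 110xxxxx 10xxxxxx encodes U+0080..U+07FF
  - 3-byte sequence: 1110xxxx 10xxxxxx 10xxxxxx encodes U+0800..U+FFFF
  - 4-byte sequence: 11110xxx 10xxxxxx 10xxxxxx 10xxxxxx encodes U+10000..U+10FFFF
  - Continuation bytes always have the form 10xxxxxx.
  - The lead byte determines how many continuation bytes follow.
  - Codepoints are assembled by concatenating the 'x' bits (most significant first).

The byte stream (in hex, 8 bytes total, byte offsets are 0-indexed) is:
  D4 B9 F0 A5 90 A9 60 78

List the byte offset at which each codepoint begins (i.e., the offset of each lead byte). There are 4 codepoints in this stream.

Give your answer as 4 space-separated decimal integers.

Byte[0]=D4: 2-byte lead, need 1 cont bytes. acc=0x14
Byte[1]=B9: continuation. acc=(acc<<6)|0x39=0x539
Completed: cp=U+0539 (starts at byte 0)
Byte[2]=F0: 4-byte lead, need 3 cont bytes. acc=0x0
Byte[3]=A5: continuation. acc=(acc<<6)|0x25=0x25
Byte[4]=90: continuation. acc=(acc<<6)|0x10=0x950
Byte[5]=A9: continuation. acc=(acc<<6)|0x29=0x25429
Completed: cp=U+25429 (starts at byte 2)
Byte[6]=60: 1-byte ASCII. cp=U+0060
Byte[7]=78: 1-byte ASCII. cp=U+0078

Answer: 0 2 6 7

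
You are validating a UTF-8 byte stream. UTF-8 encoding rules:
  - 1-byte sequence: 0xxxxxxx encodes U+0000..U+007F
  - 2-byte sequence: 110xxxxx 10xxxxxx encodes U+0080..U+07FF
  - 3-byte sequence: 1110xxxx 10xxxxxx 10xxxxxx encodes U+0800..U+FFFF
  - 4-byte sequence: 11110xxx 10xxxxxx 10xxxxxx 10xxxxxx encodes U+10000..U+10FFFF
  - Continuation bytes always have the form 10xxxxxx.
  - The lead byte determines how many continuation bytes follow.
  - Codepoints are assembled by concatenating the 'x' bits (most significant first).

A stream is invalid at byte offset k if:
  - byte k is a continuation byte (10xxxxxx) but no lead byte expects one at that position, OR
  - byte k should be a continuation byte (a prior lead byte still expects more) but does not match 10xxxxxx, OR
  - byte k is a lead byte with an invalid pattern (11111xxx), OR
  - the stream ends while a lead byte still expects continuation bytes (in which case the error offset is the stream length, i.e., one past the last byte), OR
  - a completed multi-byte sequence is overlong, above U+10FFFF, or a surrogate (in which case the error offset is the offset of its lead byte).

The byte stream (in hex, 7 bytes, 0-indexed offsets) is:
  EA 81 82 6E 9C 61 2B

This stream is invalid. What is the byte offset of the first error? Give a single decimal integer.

Byte[0]=EA: 3-byte lead, need 2 cont bytes. acc=0xA
Byte[1]=81: continuation. acc=(acc<<6)|0x01=0x281
Byte[2]=82: continuation. acc=(acc<<6)|0x02=0xA042
Completed: cp=U+A042 (starts at byte 0)
Byte[3]=6E: 1-byte ASCII. cp=U+006E
Byte[4]=9C: INVALID lead byte (not 0xxx/110x/1110/11110)

Answer: 4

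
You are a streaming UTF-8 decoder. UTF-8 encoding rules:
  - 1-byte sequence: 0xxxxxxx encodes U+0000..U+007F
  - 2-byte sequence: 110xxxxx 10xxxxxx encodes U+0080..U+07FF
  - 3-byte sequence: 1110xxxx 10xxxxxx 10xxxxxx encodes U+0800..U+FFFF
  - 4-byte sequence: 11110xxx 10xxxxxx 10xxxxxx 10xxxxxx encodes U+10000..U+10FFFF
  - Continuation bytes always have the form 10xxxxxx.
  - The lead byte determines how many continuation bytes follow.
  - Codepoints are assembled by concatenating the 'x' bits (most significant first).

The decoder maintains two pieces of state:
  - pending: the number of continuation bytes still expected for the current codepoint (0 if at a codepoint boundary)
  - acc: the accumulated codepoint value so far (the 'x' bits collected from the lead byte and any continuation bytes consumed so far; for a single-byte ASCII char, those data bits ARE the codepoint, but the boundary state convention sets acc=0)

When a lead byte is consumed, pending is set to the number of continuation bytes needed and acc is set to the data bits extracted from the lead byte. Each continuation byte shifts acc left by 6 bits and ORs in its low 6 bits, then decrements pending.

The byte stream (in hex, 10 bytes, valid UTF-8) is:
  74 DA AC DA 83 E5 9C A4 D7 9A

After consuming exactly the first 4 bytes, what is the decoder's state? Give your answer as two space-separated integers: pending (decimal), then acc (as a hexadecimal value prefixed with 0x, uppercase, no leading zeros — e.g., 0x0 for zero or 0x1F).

Answer: 1 0x1A

Derivation:
Byte[0]=74: 1-byte. pending=0, acc=0x0
Byte[1]=DA: 2-byte lead. pending=1, acc=0x1A
Byte[2]=AC: continuation. acc=(acc<<6)|0x2C=0x6AC, pending=0
Byte[3]=DA: 2-byte lead. pending=1, acc=0x1A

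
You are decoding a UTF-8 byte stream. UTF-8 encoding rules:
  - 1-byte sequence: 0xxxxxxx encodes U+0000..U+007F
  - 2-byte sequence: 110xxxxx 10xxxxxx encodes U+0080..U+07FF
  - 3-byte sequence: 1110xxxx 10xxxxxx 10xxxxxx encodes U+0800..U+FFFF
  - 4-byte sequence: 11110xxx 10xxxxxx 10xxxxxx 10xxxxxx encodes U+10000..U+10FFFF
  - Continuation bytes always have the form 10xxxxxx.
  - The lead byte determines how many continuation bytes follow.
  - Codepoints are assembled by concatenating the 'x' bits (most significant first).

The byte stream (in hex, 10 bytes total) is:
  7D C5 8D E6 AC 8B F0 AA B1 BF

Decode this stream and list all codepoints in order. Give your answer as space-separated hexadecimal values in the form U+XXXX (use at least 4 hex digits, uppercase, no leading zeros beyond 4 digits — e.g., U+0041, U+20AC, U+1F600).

Answer: U+007D U+014D U+6B0B U+2AC7F

Derivation:
Byte[0]=7D: 1-byte ASCII. cp=U+007D
Byte[1]=C5: 2-byte lead, need 1 cont bytes. acc=0x5
Byte[2]=8D: continuation. acc=(acc<<6)|0x0D=0x14D
Completed: cp=U+014D (starts at byte 1)
Byte[3]=E6: 3-byte lead, need 2 cont bytes. acc=0x6
Byte[4]=AC: continuation. acc=(acc<<6)|0x2C=0x1AC
Byte[5]=8B: continuation. acc=(acc<<6)|0x0B=0x6B0B
Completed: cp=U+6B0B (starts at byte 3)
Byte[6]=F0: 4-byte lead, need 3 cont bytes. acc=0x0
Byte[7]=AA: continuation. acc=(acc<<6)|0x2A=0x2A
Byte[8]=B1: continuation. acc=(acc<<6)|0x31=0xAB1
Byte[9]=BF: continuation. acc=(acc<<6)|0x3F=0x2AC7F
Completed: cp=U+2AC7F (starts at byte 6)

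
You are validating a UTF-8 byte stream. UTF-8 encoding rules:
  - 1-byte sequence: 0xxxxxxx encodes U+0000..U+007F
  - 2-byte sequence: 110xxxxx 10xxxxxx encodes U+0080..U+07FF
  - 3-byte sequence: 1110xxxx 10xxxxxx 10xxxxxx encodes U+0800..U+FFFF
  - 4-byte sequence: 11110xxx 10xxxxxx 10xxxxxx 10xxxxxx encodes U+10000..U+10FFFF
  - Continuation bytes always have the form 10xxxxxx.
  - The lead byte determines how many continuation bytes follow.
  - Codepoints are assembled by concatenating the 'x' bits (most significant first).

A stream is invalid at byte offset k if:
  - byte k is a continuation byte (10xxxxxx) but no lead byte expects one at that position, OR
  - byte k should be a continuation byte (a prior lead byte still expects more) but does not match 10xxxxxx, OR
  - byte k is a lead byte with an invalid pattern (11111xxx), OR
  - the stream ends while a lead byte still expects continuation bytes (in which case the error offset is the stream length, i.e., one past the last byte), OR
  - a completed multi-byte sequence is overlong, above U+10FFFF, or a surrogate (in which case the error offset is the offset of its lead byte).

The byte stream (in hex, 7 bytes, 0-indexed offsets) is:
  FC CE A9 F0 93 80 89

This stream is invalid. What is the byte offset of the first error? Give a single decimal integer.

Byte[0]=FC: INVALID lead byte (not 0xxx/110x/1110/11110)

Answer: 0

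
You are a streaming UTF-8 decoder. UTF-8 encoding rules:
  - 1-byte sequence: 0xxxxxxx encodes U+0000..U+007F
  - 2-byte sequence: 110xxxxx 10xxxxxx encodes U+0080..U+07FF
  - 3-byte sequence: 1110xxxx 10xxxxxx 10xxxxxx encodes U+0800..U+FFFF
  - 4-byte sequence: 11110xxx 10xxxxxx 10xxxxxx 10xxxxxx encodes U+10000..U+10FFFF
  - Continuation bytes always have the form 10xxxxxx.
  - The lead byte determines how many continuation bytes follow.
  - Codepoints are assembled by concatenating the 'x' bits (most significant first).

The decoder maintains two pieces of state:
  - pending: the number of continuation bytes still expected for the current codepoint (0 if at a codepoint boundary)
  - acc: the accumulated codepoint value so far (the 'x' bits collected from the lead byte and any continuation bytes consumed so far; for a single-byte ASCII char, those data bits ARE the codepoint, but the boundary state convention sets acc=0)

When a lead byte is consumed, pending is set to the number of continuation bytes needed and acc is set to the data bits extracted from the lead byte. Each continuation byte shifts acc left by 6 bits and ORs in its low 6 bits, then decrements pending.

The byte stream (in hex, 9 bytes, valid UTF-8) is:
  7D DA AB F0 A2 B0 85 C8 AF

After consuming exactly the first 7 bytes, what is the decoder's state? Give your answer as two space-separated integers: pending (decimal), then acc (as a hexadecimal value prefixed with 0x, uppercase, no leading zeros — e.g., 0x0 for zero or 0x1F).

Byte[0]=7D: 1-byte. pending=0, acc=0x0
Byte[1]=DA: 2-byte lead. pending=1, acc=0x1A
Byte[2]=AB: continuation. acc=(acc<<6)|0x2B=0x6AB, pending=0
Byte[3]=F0: 4-byte lead. pending=3, acc=0x0
Byte[4]=A2: continuation. acc=(acc<<6)|0x22=0x22, pending=2
Byte[5]=B0: continuation. acc=(acc<<6)|0x30=0x8B0, pending=1
Byte[6]=85: continuation. acc=(acc<<6)|0x05=0x22C05, pending=0

Answer: 0 0x22C05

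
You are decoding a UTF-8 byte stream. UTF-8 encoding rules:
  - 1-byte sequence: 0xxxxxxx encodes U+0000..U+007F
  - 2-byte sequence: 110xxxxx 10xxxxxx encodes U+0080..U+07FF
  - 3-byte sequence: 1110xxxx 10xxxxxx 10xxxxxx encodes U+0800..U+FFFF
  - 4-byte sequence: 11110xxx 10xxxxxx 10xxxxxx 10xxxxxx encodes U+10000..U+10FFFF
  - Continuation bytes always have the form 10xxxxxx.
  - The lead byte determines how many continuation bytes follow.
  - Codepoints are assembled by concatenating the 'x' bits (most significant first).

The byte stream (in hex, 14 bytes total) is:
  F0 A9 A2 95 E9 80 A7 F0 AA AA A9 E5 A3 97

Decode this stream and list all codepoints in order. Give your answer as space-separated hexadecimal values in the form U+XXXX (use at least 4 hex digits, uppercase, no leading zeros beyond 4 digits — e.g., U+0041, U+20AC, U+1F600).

Byte[0]=F0: 4-byte lead, need 3 cont bytes. acc=0x0
Byte[1]=A9: continuation. acc=(acc<<6)|0x29=0x29
Byte[2]=A2: continuation. acc=(acc<<6)|0x22=0xA62
Byte[3]=95: continuation. acc=(acc<<6)|0x15=0x29895
Completed: cp=U+29895 (starts at byte 0)
Byte[4]=E9: 3-byte lead, need 2 cont bytes. acc=0x9
Byte[5]=80: continuation. acc=(acc<<6)|0x00=0x240
Byte[6]=A7: continuation. acc=(acc<<6)|0x27=0x9027
Completed: cp=U+9027 (starts at byte 4)
Byte[7]=F0: 4-byte lead, need 3 cont bytes. acc=0x0
Byte[8]=AA: continuation. acc=(acc<<6)|0x2A=0x2A
Byte[9]=AA: continuation. acc=(acc<<6)|0x2A=0xAAA
Byte[10]=A9: continuation. acc=(acc<<6)|0x29=0x2AAA9
Completed: cp=U+2AAA9 (starts at byte 7)
Byte[11]=E5: 3-byte lead, need 2 cont bytes. acc=0x5
Byte[12]=A3: continuation. acc=(acc<<6)|0x23=0x163
Byte[13]=97: continuation. acc=(acc<<6)|0x17=0x58D7
Completed: cp=U+58D7 (starts at byte 11)

Answer: U+29895 U+9027 U+2AAA9 U+58D7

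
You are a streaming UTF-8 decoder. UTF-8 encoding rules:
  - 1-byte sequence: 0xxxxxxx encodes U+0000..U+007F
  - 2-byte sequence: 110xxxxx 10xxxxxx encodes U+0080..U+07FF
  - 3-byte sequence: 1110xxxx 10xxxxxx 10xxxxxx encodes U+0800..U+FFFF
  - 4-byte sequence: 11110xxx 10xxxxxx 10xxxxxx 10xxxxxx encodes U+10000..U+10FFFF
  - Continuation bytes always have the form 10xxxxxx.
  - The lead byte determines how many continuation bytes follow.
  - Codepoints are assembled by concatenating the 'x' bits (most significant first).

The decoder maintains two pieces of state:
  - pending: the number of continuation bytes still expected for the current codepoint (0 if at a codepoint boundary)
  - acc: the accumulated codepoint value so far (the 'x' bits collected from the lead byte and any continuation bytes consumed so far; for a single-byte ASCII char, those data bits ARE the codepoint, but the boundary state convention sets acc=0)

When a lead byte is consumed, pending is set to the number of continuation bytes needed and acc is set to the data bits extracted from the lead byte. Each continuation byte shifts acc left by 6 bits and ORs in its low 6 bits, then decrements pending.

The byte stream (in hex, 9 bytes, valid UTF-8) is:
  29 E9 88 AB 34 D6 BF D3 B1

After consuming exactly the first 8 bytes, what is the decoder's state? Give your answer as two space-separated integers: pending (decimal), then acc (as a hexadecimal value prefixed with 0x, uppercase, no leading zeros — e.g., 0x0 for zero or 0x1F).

Byte[0]=29: 1-byte. pending=0, acc=0x0
Byte[1]=E9: 3-byte lead. pending=2, acc=0x9
Byte[2]=88: continuation. acc=(acc<<6)|0x08=0x248, pending=1
Byte[3]=AB: continuation. acc=(acc<<6)|0x2B=0x922B, pending=0
Byte[4]=34: 1-byte. pending=0, acc=0x0
Byte[5]=D6: 2-byte lead. pending=1, acc=0x16
Byte[6]=BF: continuation. acc=(acc<<6)|0x3F=0x5BF, pending=0
Byte[7]=D3: 2-byte lead. pending=1, acc=0x13

Answer: 1 0x13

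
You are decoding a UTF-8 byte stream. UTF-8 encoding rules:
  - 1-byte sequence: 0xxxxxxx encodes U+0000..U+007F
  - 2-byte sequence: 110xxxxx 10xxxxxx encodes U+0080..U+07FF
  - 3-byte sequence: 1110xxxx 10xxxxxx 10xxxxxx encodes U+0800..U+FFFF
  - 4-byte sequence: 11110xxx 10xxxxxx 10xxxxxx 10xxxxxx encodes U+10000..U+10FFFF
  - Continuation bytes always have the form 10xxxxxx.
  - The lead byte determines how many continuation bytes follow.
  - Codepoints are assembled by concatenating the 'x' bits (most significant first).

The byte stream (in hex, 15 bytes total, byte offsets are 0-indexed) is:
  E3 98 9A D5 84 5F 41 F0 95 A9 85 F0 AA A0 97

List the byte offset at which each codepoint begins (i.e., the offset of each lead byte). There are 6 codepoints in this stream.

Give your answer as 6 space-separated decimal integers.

Answer: 0 3 5 6 7 11

Derivation:
Byte[0]=E3: 3-byte lead, need 2 cont bytes. acc=0x3
Byte[1]=98: continuation. acc=(acc<<6)|0x18=0xD8
Byte[2]=9A: continuation. acc=(acc<<6)|0x1A=0x361A
Completed: cp=U+361A (starts at byte 0)
Byte[3]=D5: 2-byte lead, need 1 cont bytes. acc=0x15
Byte[4]=84: continuation. acc=(acc<<6)|0x04=0x544
Completed: cp=U+0544 (starts at byte 3)
Byte[5]=5F: 1-byte ASCII. cp=U+005F
Byte[6]=41: 1-byte ASCII. cp=U+0041
Byte[7]=F0: 4-byte lead, need 3 cont bytes. acc=0x0
Byte[8]=95: continuation. acc=(acc<<6)|0x15=0x15
Byte[9]=A9: continuation. acc=(acc<<6)|0x29=0x569
Byte[10]=85: continuation. acc=(acc<<6)|0x05=0x15A45
Completed: cp=U+15A45 (starts at byte 7)
Byte[11]=F0: 4-byte lead, need 3 cont bytes. acc=0x0
Byte[12]=AA: continuation. acc=(acc<<6)|0x2A=0x2A
Byte[13]=A0: continuation. acc=(acc<<6)|0x20=0xAA0
Byte[14]=97: continuation. acc=(acc<<6)|0x17=0x2A817
Completed: cp=U+2A817 (starts at byte 11)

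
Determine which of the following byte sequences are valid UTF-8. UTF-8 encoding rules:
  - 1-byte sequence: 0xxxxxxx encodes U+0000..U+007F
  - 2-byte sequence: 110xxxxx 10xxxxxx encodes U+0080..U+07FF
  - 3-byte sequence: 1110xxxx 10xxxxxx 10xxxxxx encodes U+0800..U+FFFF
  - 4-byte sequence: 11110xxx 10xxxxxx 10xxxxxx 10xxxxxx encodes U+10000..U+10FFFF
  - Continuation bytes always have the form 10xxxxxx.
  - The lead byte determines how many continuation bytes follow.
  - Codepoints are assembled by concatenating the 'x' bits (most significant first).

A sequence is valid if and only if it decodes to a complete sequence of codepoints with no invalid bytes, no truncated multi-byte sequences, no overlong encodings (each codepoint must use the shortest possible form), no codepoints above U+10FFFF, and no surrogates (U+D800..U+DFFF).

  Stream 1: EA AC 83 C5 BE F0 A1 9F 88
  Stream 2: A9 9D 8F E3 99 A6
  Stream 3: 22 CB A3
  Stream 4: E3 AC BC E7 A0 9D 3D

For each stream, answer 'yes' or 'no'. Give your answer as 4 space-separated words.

Stream 1: decodes cleanly. VALID
Stream 2: error at byte offset 0. INVALID
Stream 3: decodes cleanly. VALID
Stream 4: decodes cleanly. VALID

Answer: yes no yes yes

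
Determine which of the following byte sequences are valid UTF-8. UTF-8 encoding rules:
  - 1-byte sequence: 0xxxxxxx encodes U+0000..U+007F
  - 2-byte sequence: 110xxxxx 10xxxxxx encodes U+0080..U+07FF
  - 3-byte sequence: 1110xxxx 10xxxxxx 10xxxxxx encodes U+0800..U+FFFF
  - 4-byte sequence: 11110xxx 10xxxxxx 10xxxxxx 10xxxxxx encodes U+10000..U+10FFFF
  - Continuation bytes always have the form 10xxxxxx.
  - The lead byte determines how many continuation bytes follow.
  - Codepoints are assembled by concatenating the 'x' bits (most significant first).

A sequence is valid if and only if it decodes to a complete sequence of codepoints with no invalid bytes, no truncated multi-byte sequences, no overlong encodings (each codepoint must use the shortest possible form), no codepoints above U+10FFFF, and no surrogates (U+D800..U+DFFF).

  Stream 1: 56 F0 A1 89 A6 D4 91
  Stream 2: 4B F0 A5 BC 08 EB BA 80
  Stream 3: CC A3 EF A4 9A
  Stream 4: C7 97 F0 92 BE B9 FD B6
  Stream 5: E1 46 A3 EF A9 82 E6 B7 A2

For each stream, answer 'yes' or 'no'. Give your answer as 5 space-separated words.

Answer: yes no yes no no

Derivation:
Stream 1: decodes cleanly. VALID
Stream 2: error at byte offset 4. INVALID
Stream 3: decodes cleanly. VALID
Stream 4: error at byte offset 6. INVALID
Stream 5: error at byte offset 1. INVALID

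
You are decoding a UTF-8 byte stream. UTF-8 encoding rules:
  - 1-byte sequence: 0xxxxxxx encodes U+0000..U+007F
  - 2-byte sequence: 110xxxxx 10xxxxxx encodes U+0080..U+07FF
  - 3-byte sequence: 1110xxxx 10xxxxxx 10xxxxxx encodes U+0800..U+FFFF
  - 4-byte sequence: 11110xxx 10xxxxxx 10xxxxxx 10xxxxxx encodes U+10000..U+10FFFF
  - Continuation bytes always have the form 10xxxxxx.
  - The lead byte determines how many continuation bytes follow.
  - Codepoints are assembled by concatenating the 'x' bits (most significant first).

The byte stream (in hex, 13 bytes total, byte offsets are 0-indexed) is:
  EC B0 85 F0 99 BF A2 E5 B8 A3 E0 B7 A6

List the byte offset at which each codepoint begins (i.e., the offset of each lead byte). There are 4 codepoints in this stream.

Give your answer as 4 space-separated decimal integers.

Byte[0]=EC: 3-byte lead, need 2 cont bytes. acc=0xC
Byte[1]=B0: continuation. acc=(acc<<6)|0x30=0x330
Byte[2]=85: continuation. acc=(acc<<6)|0x05=0xCC05
Completed: cp=U+CC05 (starts at byte 0)
Byte[3]=F0: 4-byte lead, need 3 cont bytes. acc=0x0
Byte[4]=99: continuation. acc=(acc<<6)|0x19=0x19
Byte[5]=BF: continuation. acc=(acc<<6)|0x3F=0x67F
Byte[6]=A2: continuation. acc=(acc<<6)|0x22=0x19FE2
Completed: cp=U+19FE2 (starts at byte 3)
Byte[7]=E5: 3-byte lead, need 2 cont bytes. acc=0x5
Byte[8]=B8: continuation. acc=(acc<<6)|0x38=0x178
Byte[9]=A3: continuation. acc=(acc<<6)|0x23=0x5E23
Completed: cp=U+5E23 (starts at byte 7)
Byte[10]=E0: 3-byte lead, need 2 cont bytes. acc=0x0
Byte[11]=B7: continuation. acc=(acc<<6)|0x37=0x37
Byte[12]=A6: continuation. acc=(acc<<6)|0x26=0xDE6
Completed: cp=U+0DE6 (starts at byte 10)

Answer: 0 3 7 10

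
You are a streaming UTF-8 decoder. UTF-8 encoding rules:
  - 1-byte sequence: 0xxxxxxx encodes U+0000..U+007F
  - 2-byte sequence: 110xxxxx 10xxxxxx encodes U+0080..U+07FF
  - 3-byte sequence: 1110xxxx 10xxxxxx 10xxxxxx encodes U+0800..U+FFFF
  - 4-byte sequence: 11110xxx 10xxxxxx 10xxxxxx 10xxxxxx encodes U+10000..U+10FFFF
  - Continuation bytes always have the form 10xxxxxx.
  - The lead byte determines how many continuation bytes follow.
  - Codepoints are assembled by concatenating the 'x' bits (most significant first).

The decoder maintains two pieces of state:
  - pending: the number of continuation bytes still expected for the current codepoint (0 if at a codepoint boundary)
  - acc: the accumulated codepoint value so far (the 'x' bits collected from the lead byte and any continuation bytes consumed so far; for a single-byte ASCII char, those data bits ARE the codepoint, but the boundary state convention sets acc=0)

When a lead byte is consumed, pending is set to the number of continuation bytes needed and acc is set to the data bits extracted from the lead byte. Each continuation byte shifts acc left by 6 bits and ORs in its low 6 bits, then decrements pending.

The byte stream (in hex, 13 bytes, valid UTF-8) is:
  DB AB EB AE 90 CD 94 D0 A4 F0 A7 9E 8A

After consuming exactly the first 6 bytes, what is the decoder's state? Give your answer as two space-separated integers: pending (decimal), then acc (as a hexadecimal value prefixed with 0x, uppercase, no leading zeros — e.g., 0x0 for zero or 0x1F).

Byte[0]=DB: 2-byte lead. pending=1, acc=0x1B
Byte[1]=AB: continuation. acc=(acc<<6)|0x2B=0x6EB, pending=0
Byte[2]=EB: 3-byte lead. pending=2, acc=0xB
Byte[3]=AE: continuation. acc=(acc<<6)|0x2E=0x2EE, pending=1
Byte[4]=90: continuation. acc=(acc<<6)|0x10=0xBB90, pending=0
Byte[5]=CD: 2-byte lead. pending=1, acc=0xD

Answer: 1 0xD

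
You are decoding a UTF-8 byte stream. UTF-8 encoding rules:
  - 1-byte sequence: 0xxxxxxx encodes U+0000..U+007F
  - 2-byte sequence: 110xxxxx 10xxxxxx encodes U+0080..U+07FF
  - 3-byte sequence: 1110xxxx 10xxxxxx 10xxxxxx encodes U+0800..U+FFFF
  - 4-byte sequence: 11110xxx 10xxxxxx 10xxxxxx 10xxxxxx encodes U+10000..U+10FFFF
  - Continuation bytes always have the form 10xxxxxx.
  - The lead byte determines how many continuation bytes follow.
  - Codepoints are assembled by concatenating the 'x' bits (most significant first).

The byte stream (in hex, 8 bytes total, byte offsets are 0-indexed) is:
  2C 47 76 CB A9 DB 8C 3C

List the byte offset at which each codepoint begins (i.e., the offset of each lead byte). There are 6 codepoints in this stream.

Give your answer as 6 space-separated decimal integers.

Byte[0]=2C: 1-byte ASCII. cp=U+002C
Byte[1]=47: 1-byte ASCII. cp=U+0047
Byte[2]=76: 1-byte ASCII. cp=U+0076
Byte[3]=CB: 2-byte lead, need 1 cont bytes. acc=0xB
Byte[4]=A9: continuation. acc=(acc<<6)|0x29=0x2E9
Completed: cp=U+02E9 (starts at byte 3)
Byte[5]=DB: 2-byte lead, need 1 cont bytes. acc=0x1B
Byte[6]=8C: continuation. acc=(acc<<6)|0x0C=0x6CC
Completed: cp=U+06CC (starts at byte 5)
Byte[7]=3C: 1-byte ASCII. cp=U+003C

Answer: 0 1 2 3 5 7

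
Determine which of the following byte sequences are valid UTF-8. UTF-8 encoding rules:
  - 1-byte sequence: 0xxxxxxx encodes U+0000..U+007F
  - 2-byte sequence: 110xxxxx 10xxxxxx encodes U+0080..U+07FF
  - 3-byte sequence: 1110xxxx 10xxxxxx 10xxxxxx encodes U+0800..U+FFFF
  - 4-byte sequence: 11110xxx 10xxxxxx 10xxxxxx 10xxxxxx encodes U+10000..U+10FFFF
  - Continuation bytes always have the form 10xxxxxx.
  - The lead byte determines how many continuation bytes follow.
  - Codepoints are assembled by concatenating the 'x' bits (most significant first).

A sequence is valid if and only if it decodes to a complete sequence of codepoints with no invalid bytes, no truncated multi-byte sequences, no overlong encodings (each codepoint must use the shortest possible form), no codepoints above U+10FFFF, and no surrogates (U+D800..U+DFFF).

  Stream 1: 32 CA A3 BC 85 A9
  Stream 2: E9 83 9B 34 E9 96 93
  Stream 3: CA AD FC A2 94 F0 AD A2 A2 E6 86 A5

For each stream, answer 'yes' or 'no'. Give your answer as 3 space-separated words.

Answer: no yes no

Derivation:
Stream 1: error at byte offset 3. INVALID
Stream 2: decodes cleanly. VALID
Stream 3: error at byte offset 2. INVALID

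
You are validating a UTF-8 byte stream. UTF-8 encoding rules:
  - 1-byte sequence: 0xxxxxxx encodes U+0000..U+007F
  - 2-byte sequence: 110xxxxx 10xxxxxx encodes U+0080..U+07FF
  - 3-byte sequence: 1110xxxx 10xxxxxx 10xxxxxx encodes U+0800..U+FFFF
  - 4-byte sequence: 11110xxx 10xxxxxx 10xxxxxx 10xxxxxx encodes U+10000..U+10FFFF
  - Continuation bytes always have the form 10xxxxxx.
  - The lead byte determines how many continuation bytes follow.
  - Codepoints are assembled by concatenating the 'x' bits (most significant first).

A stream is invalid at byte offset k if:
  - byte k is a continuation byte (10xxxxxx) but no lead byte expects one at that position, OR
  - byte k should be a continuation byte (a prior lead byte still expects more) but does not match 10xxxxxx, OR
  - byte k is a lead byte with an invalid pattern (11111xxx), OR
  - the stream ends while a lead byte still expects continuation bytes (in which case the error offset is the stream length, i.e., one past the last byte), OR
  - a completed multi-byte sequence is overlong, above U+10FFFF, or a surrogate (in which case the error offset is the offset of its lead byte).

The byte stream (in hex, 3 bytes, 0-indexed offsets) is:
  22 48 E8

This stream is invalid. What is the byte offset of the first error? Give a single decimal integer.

Answer: 3

Derivation:
Byte[0]=22: 1-byte ASCII. cp=U+0022
Byte[1]=48: 1-byte ASCII. cp=U+0048
Byte[2]=E8: 3-byte lead, need 2 cont bytes. acc=0x8
Byte[3]: stream ended, expected continuation. INVALID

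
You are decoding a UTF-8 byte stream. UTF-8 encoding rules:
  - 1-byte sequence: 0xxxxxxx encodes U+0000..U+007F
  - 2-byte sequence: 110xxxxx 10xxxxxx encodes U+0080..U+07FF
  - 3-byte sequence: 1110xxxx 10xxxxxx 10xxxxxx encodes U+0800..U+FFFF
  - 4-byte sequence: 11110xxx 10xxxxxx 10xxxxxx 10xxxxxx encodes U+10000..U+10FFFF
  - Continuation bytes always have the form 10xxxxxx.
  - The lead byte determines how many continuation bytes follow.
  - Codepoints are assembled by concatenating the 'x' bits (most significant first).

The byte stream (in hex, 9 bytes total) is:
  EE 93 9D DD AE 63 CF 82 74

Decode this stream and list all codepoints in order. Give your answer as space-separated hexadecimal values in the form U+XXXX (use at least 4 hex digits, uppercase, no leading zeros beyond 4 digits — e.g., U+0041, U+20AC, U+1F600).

Byte[0]=EE: 3-byte lead, need 2 cont bytes. acc=0xE
Byte[1]=93: continuation. acc=(acc<<6)|0x13=0x393
Byte[2]=9D: continuation. acc=(acc<<6)|0x1D=0xE4DD
Completed: cp=U+E4DD (starts at byte 0)
Byte[3]=DD: 2-byte lead, need 1 cont bytes. acc=0x1D
Byte[4]=AE: continuation. acc=(acc<<6)|0x2E=0x76E
Completed: cp=U+076E (starts at byte 3)
Byte[5]=63: 1-byte ASCII. cp=U+0063
Byte[6]=CF: 2-byte lead, need 1 cont bytes. acc=0xF
Byte[7]=82: continuation. acc=(acc<<6)|0x02=0x3C2
Completed: cp=U+03C2 (starts at byte 6)
Byte[8]=74: 1-byte ASCII. cp=U+0074

Answer: U+E4DD U+076E U+0063 U+03C2 U+0074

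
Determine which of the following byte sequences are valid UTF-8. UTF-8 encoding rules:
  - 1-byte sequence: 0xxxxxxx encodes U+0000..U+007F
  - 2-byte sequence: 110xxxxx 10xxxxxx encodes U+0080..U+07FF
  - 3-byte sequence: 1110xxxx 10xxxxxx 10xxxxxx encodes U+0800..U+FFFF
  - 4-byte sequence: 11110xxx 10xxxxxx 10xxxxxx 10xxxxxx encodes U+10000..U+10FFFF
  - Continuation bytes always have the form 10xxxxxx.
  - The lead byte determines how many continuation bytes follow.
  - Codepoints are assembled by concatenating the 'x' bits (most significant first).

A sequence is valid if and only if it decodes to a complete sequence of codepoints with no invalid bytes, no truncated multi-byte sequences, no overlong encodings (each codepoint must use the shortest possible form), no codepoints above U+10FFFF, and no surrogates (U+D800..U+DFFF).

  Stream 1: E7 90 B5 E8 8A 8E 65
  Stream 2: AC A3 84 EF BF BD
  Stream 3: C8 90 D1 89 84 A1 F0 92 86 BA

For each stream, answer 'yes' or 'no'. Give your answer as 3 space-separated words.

Answer: yes no no

Derivation:
Stream 1: decodes cleanly. VALID
Stream 2: error at byte offset 0. INVALID
Stream 3: error at byte offset 4. INVALID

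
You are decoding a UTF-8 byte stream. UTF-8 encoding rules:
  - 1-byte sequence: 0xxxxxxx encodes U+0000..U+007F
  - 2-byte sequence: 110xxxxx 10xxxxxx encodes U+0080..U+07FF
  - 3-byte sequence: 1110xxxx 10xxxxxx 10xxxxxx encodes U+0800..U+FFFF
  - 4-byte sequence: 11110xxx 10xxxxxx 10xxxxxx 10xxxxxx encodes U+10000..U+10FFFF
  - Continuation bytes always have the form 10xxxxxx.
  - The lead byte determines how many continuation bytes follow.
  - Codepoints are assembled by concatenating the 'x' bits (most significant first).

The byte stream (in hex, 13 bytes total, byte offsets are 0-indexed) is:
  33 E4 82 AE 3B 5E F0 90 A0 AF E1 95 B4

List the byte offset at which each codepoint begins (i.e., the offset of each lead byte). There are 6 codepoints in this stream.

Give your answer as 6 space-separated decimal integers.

Byte[0]=33: 1-byte ASCII. cp=U+0033
Byte[1]=E4: 3-byte lead, need 2 cont bytes. acc=0x4
Byte[2]=82: continuation. acc=(acc<<6)|0x02=0x102
Byte[3]=AE: continuation. acc=(acc<<6)|0x2E=0x40AE
Completed: cp=U+40AE (starts at byte 1)
Byte[4]=3B: 1-byte ASCII. cp=U+003B
Byte[5]=5E: 1-byte ASCII. cp=U+005E
Byte[6]=F0: 4-byte lead, need 3 cont bytes. acc=0x0
Byte[7]=90: continuation. acc=(acc<<6)|0x10=0x10
Byte[8]=A0: continuation. acc=(acc<<6)|0x20=0x420
Byte[9]=AF: continuation. acc=(acc<<6)|0x2F=0x1082F
Completed: cp=U+1082F (starts at byte 6)
Byte[10]=E1: 3-byte lead, need 2 cont bytes. acc=0x1
Byte[11]=95: continuation. acc=(acc<<6)|0x15=0x55
Byte[12]=B4: continuation. acc=(acc<<6)|0x34=0x1574
Completed: cp=U+1574 (starts at byte 10)

Answer: 0 1 4 5 6 10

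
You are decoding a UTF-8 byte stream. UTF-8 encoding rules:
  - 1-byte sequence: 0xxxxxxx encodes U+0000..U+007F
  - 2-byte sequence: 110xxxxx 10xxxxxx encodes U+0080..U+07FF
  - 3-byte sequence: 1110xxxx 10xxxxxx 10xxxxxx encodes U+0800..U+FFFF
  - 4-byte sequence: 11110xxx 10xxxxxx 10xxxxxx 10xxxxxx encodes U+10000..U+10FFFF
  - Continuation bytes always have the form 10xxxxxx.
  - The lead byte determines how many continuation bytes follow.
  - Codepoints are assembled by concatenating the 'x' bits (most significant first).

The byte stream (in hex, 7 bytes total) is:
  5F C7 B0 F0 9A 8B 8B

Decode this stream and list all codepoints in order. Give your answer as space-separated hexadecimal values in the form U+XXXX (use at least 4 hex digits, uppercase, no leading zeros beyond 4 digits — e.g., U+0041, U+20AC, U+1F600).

Answer: U+005F U+01F0 U+1A2CB

Derivation:
Byte[0]=5F: 1-byte ASCII. cp=U+005F
Byte[1]=C7: 2-byte lead, need 1 cont bytes. acc=0x7
Byte[2]=B0: continuation. acc=(acc<<6)|0x30=0x1F0
Completed: cp=U+01F0 (starts at byte 1)
Byte[3]=F0: 4-byte lead, need 3 cont bytes. acc=0x0
Byte[4]=9A: continuation. acc=(acc<<6)|0x1A=0x1A
Byte[5]=8B: continuation. acc=(acc<<6)|0x0B=0x68B
Byte[6]=8B: continuation. acc=(acc<<6)|0x0B=0x1A2CB
Completed: cp=U+1A2CB (starts at byte 3)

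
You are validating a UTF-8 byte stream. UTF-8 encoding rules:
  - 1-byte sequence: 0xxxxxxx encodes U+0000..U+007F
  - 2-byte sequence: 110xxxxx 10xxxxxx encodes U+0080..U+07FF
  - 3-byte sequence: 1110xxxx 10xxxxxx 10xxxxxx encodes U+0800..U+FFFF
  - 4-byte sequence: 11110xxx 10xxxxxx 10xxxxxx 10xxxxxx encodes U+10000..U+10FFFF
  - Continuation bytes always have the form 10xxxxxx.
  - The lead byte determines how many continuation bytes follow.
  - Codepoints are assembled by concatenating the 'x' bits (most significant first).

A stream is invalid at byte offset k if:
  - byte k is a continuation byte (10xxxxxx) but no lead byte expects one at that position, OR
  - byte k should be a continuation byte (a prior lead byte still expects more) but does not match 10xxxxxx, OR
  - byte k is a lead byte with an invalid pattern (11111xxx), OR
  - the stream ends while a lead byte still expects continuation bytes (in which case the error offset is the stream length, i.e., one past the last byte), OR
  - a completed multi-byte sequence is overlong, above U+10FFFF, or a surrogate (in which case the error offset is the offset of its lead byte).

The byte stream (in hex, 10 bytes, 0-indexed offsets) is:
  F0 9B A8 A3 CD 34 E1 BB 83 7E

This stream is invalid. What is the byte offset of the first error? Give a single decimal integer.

Byte[0]=F0: 4-byte lead, need 3 cont bytes. acc=0x0
Byte[1]=9B: continuation. acc=(acc<<6)|0x1B=0x1B
Byte[2]=A8: continuation. acc=(acc<<6)|0x28=0x6E8
Byte[3]=A3: continuation. acc=(acc<<6)|0x23=0x1BA23
Completed: cp=U+1BA23 (starts at byte 0)
Byte[4]=CD: 2-byte lead, need 1 cont bytes. acc=0xD
Byte[5]=34: expected 10xxxxxx continuation. INVALID

Answer: 5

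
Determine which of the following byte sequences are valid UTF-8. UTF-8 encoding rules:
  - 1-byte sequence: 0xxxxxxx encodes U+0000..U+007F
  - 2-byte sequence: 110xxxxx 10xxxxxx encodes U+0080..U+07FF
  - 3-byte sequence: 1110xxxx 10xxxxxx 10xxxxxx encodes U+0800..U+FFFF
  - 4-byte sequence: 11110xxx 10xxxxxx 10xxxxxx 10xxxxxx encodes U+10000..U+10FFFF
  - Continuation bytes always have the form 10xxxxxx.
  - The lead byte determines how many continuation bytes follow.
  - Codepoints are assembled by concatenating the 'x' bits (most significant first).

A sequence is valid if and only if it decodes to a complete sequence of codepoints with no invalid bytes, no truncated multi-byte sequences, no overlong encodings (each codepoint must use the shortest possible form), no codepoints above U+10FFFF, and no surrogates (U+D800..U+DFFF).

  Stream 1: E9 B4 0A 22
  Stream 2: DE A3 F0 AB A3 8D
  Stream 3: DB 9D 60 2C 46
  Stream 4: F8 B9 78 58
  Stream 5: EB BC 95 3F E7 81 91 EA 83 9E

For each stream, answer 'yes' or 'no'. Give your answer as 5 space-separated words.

Stream 1: error at byte offset 2. INVALID
Stream 2: decodes cleanly. VALID
Stream 3: decodes cleanly. VALID
Stream 4: error at byte offset 0. INVALID
Stream 5: decodes cleanly. VALID

Answer: no yes yes no yes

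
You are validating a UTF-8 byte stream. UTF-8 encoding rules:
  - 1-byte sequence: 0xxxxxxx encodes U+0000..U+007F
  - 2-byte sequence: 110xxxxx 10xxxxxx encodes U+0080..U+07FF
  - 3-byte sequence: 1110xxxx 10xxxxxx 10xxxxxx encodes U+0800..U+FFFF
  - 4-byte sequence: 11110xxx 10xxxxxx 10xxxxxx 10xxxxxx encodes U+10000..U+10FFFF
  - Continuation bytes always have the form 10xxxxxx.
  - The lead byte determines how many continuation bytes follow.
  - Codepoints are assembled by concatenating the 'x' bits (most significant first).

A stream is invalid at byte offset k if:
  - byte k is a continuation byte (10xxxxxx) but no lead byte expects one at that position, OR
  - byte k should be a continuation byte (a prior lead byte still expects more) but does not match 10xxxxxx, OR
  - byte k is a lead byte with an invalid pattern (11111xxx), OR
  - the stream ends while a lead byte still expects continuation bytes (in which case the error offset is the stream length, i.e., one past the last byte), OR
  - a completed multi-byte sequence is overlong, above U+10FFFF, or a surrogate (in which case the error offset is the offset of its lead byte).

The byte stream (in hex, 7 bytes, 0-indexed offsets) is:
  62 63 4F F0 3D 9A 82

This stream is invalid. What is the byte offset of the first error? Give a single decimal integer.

Answer: 4

Derivation:
Byte[0]=62: 1-byte ASCII. cp=U+0062
Byte[1]=63: 1-byte ASCII. cp=U+0063
Byte[2]=4F: 1-byte ASCII. cp=U+004F
Byte[3]=F0: 4-byte lead, need 3 cont bytes. acc=0x0
Byte[4]=3D: expected 10xxxxxx continuation. INVALID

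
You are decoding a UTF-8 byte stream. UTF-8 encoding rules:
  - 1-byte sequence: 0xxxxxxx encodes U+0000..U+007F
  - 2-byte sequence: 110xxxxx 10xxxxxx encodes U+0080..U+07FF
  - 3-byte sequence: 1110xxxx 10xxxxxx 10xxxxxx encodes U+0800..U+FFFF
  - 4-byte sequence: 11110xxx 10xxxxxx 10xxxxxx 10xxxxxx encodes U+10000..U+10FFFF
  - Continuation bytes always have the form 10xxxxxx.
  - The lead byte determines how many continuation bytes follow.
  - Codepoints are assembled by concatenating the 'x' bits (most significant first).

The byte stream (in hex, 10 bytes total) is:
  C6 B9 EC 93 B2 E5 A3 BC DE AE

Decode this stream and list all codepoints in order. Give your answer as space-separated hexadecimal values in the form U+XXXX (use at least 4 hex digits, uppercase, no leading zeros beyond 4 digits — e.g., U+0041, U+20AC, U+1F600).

Byte[0]=C6: 2-byte lead, need 1 cont bytes. acc=0x6
Byte[1]=B9: continuation. acc=(acc<<6)|0x39=0x1B9
Completed: cp=U+01B9 (starts at byte 0)
Byte[2]=EC: 3-byte lead, need 2 cont bytes. acc=0xC
Byte[3]=93: continuation. acc=(acc<<6)|0x13=0x313
Byte[4]=B2: continuation. acc=(acc<<6)|0x32=0xC4F2
Completed: cp=U+C4F2 (starts at byte 2)
Byte[5]=E5: 3-byte lead, need 2 cont bytes. acc=0x5
Byte[6]=A3: continuation. acc=(acc<<6)|0x23=0x163
Byte[7]=BC: continuation. acc=(acc<<6)|0x3C=0x58FC
Completed: cp=U+58FC (starts at byte 5)
Byte[8]=DE: 2-byte lead, need 1 cont bytes. acc=0x1E
Byte[9]=AE: continuation. acc=(acc<<6)|0x2E=0x7AE
Completed: cp=U+07AE (starts at byte 8)

Answer: U+01B9 U+C4F2 U+58FC U+07AE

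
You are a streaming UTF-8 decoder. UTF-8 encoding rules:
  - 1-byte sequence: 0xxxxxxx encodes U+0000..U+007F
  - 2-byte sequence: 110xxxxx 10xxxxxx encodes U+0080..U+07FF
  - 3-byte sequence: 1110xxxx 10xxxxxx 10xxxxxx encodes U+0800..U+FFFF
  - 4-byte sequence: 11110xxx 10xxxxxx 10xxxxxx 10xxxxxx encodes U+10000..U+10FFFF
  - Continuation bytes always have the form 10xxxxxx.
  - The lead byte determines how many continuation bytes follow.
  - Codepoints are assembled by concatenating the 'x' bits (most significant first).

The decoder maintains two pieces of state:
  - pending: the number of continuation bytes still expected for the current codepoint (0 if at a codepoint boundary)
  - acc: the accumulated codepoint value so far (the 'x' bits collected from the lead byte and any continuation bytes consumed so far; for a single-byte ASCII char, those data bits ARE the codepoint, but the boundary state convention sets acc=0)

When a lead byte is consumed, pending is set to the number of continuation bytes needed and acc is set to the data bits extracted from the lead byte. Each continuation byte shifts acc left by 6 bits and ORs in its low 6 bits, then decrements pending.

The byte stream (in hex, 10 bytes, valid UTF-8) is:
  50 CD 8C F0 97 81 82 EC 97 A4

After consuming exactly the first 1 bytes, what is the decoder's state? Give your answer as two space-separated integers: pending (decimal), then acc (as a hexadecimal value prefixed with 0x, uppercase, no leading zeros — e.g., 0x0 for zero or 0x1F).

Answer: 0 0x0

Derivation:
Byte[0]=50: 1-byte. pending=0, acc=0x0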